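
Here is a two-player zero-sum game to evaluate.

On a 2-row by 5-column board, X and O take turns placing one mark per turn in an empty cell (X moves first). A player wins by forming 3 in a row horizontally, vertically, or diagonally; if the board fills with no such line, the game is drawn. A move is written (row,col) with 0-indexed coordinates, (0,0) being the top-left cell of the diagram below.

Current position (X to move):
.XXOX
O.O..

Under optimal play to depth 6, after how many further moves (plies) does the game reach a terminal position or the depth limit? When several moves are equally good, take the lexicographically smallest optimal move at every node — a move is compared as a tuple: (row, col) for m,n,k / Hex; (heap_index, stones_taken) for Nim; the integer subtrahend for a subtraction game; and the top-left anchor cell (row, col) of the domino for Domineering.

ply 1, X at .XXOX/O.O.. | (0,0)=+1→XXXOX/O.O..*; (1,1)=+0→.XXOX/OXO..; (1,3)=-1→.XXOX/O.OX.; (1,4)=-1→.XXOX/O.O.X
ply 2: XXXOX/O.O.. is terminal -1 (O); from .XXOX/O.O.. depth 6

PV length from [.XXOX/O.O..]: 1 ply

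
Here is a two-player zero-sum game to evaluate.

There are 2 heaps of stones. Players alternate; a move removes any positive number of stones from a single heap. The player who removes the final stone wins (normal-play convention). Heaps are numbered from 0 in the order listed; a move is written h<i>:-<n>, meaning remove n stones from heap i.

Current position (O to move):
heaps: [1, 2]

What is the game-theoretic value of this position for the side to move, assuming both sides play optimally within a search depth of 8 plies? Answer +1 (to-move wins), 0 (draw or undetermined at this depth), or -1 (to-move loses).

value((1,2), O) = +1

[(1,2)] O move#1: h0:-1:-1/(0,2), h1:-1:+1/(1,1)*, h1:-2:-1/(1,0)
[(1,1)] X move#2: h0:-1:-1/(0,1)*, h1:-1:-1/(1,0)
[(0,1)] O move#3: h1:-1:+1/(0,0)*
[(0,0)] end (terminal -1, X#4); searched (1,2) to 8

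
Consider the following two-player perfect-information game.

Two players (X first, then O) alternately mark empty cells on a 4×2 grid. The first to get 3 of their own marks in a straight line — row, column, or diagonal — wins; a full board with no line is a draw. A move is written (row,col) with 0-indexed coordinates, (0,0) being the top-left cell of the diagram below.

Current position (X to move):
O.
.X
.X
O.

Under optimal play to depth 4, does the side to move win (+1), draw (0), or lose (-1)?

ply 1, X at O./.X/.X/O. | (0,1)=+1→OX/.X/.X/O.*; (1,0)=+1→O./XX/.X/O.; (2,0)=+1→O./.X/XX/O.; (3,1)=+1→O./.X/.X/OX
ply 2: OX/.X/.X/O. is terminal -1 (O); from O./.X/.X/O. depth 4

value(O./.X/.X/O., X) = +1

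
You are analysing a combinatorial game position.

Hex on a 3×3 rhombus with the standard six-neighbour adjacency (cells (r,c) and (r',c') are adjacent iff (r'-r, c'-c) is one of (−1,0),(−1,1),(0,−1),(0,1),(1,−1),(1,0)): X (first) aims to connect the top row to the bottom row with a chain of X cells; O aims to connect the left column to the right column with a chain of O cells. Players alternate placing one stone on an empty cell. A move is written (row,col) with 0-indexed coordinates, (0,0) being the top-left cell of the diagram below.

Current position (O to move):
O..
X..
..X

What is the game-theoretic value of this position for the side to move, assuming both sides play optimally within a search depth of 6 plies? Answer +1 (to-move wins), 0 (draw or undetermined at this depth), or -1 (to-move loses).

ply 1, O at O../X../..X | (0,1)=-1→OO./X../..X; (0,2)=-1→O.O/X../..X; (1,1)=+1→O../XO./..X*; (1,2)=-1→O../X.O/..X; (2,0)=-1→O../X../O.X; (2,1)=-1→O../X../.OX
ply 2, X at O../XO./..X | (0,1)=-1→OX./XO./..X*; (0,2)=-1→O.X/XO./..X; (1,2)=-1→O../XOX/..X; (2,0)=-1→O../XO./X.X; (2,1)=-1→O../XO./.XX
ply 3, O at OX./XO./..X | (0,2)=-1→OXO/XO./..X; (1,2)=-1→OX./XOO/..X; (2,0)=+1→OX./XO./O.X*; (2,1)=-1→OX./XO./.OX
ply 4, X at OX./XO./O.X | (0,2)=-1→OXX/XO./O.X*; (1,2)=-1→OX./XOX/O.X; (2,1)=-1→OX./XO./OXX
ply 5, O at OXX/XO./O.X | (1,2)=+1→OXX/XOO/O.X*; (2,1)=-1→OXX/XO./OOX
ply 6: OXX/XOO/O.X is terminal -1 (X); from O../X../..X depth 6

value(O../X../..X, O) = +1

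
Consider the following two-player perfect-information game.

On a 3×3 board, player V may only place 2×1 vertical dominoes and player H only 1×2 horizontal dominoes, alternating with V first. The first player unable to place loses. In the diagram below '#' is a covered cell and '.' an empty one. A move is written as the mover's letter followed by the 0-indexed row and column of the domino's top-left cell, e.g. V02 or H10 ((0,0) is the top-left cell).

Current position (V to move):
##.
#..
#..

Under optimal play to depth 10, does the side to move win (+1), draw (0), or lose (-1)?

value(##./#../#.., V) = +1

[##./#../#..] V move#1: V02:-1/###/#.#/#.., V11:+1/##./##./##.*, V12:+1/##./#.#/#.#
[##./##./##.] end (terminal -1, H#2); searched ##./#../#.. to 10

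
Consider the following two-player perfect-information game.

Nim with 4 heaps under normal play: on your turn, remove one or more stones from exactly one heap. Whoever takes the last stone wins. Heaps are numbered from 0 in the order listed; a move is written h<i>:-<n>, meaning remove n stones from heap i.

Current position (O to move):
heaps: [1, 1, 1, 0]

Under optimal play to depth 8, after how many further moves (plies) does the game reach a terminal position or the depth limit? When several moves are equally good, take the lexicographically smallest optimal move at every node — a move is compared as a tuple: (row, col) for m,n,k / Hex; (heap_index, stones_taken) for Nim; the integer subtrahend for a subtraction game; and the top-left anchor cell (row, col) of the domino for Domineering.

PV length from [(1,1,1,0)]: 3 plies

[(1,1,1,0)] O move#1: h0:-1:+1/(0,1,1,0)*, h1:-1:+1/(1,0,1,0), h2:-1:+1/(1,1,0,0)
[(0,1,1,0)] X move#2: h1:-1:-1/(0,0,1,0)*, h2:-1:-1/(0,1,0,0)
[(0,0,1,0)] O move#3: h2:-1:+1/(0,0,0,0)*
[(0,0,0,0)] end (terminal -1, X#4); searched (1,1,1,0) to 8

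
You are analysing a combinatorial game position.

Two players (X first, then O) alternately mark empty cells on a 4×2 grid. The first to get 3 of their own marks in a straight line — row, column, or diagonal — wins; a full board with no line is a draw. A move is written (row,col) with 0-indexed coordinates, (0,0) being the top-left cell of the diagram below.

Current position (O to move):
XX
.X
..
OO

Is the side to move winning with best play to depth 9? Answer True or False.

ply 1, O at XX/.X/../OO | (1,0)=-1→XX/OX/../OO; (2,0)=-1→XX/.X/O./OO; (2,1)=+0→XX/.X/.O/OO*
ply 2, X at XX/.X/.O/OO | (1,0)=+0→XX/XX/.O/OO*; (2,0)=+0→XX/.X/XO/OO
ply 3, O at XX/XX/.O/OO | (2,0)=+0→XX/XX/OO/OO*
ply 4: XX/XX/OO/OO is terminal +0 (X); from XX/.X/../OO depth 9

O winning at [XX/.X/../OO]: False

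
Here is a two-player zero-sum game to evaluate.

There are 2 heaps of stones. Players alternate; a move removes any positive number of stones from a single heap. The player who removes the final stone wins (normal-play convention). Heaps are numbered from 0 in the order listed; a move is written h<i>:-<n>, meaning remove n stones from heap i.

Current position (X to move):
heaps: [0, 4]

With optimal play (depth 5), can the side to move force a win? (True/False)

X winning at [(0,4)]: True

[(0,4)] X move#1: h1:-1:-1/(0,3), h1:-2:-1/(0,2), h1:-3:-1/(0,1), h1:-4:+1/(0,0)*
[(0,0)] end (terminal -1, O#2); searched (0,4) to 5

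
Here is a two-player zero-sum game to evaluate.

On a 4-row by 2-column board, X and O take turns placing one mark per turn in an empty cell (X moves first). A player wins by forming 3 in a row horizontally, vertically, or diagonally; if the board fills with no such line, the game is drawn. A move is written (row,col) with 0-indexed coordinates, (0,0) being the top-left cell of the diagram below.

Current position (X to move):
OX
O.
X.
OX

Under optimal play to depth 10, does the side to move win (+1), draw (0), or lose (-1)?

value(OX/O./X./OX, X) = 0

ply 1, X at OX/O./X./OX | (1,1)=+0→OX/OX/X./OX*; (2,1)=+0→OX/O./XX/OX
ply 2, O at OX/OX/X./OX | (2,1)=+0→OX/OX/XO/OX*
ply 3: OX/OX/XO/OX is terminal +0 (X); from OX/O./X./OX depth 10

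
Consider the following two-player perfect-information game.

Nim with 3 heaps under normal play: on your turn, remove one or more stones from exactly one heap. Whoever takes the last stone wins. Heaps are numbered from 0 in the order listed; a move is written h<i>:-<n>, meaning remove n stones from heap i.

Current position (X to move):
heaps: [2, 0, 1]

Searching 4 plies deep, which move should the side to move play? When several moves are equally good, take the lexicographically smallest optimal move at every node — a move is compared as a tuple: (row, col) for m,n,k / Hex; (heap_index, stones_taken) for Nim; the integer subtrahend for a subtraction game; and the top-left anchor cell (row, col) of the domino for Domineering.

X's best at [(2,0,1)]: h0:-1

ply 1, X at (2,0,1) | h0:-1=+1→(1,0,1)*; h0:-2=-1→(0,0,1); h2:-1=-1→(2,0,0)
ply 2, O at (1,0,1) | h0:-1=-1→(0,0,1)*; h2:-1=-1→(1,0,0)
ply 3, X at (0,0,1) | h2:-1=+1→(0,0,0)*
ply 4: (0,0,0) is terminal -1 (O); from (2,0,1) depth 4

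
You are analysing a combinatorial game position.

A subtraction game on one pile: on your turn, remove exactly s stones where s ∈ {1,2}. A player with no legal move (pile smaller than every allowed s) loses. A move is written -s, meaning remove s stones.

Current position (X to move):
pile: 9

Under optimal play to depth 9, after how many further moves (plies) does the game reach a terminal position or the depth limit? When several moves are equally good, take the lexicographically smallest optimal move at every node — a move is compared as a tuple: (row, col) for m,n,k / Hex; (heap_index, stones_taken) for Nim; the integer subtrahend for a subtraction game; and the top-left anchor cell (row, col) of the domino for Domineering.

ply 1, X at 9 | -1=-1→8*; -2=-1→7
ply 2, O at 8 | -1=-1→7; -2=+1→6*
ply 3, X at 6 | -1=-1→5*; -2=-1→4
ply 4, O at 5 | -1=-1→4; -2=+1→3*
ply 5, X at 3 | -1=-1→2*; -2=-1→1
ply 6, O at 2 | -1=-1→1; -2=+1→0*
ply 7: 0 is terminal -1 (X); from 9 depth 9

PV length from [9]: 6 plies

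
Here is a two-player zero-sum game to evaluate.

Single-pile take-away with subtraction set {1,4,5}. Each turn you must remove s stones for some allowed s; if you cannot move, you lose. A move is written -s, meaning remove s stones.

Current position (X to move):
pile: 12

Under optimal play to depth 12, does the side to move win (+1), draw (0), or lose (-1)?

value(12, X) = +1

ply 1, X at 12 | -1=-1→11; -4=+1→8*; -5=-1→7
ply 2, O at 8 | -1=-1→7*; -4=-1→4; -5=-1→3
ply 3, X at 7 | -1=-1→6; -4=-1→3; -5=+1→2*
ply 4, O at 2 | -1=-1→1*
ply 5, X at 1 | -1=+1→0*
ply 6: 0 is terminal -1 (O); from 12 depth 12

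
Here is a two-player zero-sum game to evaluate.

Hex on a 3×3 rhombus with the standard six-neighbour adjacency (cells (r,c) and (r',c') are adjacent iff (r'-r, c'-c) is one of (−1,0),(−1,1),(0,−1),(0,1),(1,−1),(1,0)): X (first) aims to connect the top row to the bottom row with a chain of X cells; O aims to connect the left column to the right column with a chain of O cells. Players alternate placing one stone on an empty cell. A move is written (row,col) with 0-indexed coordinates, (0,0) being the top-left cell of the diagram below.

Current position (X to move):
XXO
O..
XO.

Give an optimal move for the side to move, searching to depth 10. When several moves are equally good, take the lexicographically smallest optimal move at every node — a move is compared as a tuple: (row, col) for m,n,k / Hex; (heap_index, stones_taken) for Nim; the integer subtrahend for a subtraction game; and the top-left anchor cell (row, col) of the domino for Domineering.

p1 X@[XXO/O../XO.]: (1,1)[XXO/OX./XO.]+1* (1,2)[XXO/O.X/XO.]-1 (2,2)[XXO/O../XOX]-1
p2 O@[XXO/OX./XO.] terminal -1; root [XXO/O../XO.] d10

X's best at [XXO/O../XO.]: (1,1)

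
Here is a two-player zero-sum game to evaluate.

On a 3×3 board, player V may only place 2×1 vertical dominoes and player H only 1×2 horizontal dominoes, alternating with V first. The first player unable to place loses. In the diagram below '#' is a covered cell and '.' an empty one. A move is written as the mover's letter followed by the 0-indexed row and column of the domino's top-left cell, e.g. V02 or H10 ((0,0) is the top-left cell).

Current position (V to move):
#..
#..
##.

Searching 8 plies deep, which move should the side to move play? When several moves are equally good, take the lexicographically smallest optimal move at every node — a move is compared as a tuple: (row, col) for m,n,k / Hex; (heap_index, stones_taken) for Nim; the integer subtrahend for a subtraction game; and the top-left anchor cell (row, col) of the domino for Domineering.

[#../#../##.] V move#1: V01:+1/##./##./##.*, V02:+1/#.#/#.#/##., V12:-1/#../#.#/###
[##./##./##.] end (terminal -1, H#2); searched #../#../##. to 8

V's best at [#../#../##.]: V01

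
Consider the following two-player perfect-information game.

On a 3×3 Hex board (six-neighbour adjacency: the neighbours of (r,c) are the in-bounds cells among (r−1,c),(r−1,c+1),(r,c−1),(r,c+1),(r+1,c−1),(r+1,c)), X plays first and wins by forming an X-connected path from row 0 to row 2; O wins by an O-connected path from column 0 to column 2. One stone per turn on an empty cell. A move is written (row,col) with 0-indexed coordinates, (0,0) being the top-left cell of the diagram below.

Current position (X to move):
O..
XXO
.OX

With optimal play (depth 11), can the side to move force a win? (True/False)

ply 1, X at O../XXO/.OX | (0,1)=-1→OX./XXO/.OX; (0,2)=-1→O.X/XXO/.OX; (2,0)=+1→O../XXO/XOX*
ply 2, O at O../XXO/XOX | (0,1)=-1→OO./XXO/XOX*; (0,2)=-1→O.O/XXO/XOX
ply 3, X at OO./XXO/XOX | (0,2)=+1→OOX/XXO/XOX*
ply 4: OOX/XXO/XOX is terminal -1 (O); from O../XXO/.OX depth 11

X winning at [O../XXO/.OX]: True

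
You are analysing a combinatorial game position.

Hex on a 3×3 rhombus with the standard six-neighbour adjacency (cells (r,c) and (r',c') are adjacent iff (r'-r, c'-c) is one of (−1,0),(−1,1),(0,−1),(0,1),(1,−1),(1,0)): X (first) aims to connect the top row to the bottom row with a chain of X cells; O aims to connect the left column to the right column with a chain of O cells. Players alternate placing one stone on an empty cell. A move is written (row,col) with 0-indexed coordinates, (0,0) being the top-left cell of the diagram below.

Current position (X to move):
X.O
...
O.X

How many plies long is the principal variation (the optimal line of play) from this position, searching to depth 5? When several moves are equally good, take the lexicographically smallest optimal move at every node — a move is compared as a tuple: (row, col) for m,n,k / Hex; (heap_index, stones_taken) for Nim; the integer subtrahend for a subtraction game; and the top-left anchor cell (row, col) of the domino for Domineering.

PV length from [X.O/.../O.X]: 5 plies

p1 X@[X.O/.../O.X]: (0,1)[XXO/.../O.X]-1 (1,0)[X.O/X../O.X]-1 (1,1)[X.O/.X./O.X]+1* (1,2)[X.O/..X/O.X]-1 (2,1)[X.O/.../OXX]-1
p2 O@[X.O/.X./O.X]: (0,1)[XOO/.X./O.X]-1* (1,0)[X.O/OX./O.X]-1 (1,2)[X.O/.XO/O.X]-1 (2,1)[X.O/.X./OOX]-1
p3 X@[XOO/.X./O.X]: (1,0)[XOO/XX./O.X]+1* (1,2)[XOO/.XX/O.X]-1 (2,1)[XOO/.X./OXX]-1
p4 O@[XOO/XX./O.X]: (1,2)[XOO/XXO/O.X]-1* (2,1)[XOO/XX./OOX]-1
p5 X@[XOO/XXO/O.X]: (2,1)[XOO/XXO/OXX]+1*
p6 O@[XOO/XXO/OXX] terminal -1; root [X.O/.../O.X] d5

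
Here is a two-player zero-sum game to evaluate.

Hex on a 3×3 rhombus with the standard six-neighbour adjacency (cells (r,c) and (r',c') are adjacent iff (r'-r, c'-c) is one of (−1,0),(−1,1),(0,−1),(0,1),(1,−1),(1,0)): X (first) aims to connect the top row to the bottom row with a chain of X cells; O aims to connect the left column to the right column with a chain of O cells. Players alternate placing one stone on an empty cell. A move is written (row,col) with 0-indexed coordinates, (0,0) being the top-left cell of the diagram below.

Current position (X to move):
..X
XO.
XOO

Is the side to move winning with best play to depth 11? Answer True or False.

X winning at [..X/XO./XOO]: True

ply 1, X at ..X/XO./XOO | (0,0)=+1→X.X/XO./XOO*; (0,1)=+1→.XX/XO./XOO; (1,2)=+1→..X/XOX/XOO
ply 2: X.X/XO./XOO is terminal -1 (O); from ..X/XO./XOO depth 11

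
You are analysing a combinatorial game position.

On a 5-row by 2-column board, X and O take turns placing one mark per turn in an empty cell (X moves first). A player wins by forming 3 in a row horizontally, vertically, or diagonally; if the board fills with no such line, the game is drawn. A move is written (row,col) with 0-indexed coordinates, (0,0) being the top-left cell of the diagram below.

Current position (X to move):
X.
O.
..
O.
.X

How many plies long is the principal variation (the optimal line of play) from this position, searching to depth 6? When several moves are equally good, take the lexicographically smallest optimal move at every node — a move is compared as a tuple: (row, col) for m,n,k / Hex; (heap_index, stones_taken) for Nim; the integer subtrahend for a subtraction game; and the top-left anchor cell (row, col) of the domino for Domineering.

p1 X@[X./O./../O./.X]: (0,1)[XX/O./../O./.X]-1 (1,1)[X./OX/../O./.X]-1 (2,0)[X./O./X./O./.X]+0* (2,1)[X./O./.X/O./.X]-1 (3,1)[X./O./../OX/.X]-1 (4,0)[X./O./../O./XX]-1
p2 O@[X./O./X./O./.X]: (0,1)[XO/O./X./O./.X]+0* (1,1)[X./OO/X./O./.X]+0 (2,1)[X./O./XO/O./.X]+0 (3,1)[X./O./X./OO/.X]+0 (4,0)[X./O./X./O./OX]+0
p3 X@[XO/O./X./O./.X]: (1,1)[XO/OX/X./O./.X]+0* (2,1)[XO/O./XX/O./.X]+0 (3,1)[XO/O./X./OX/.X]+0 (4,0)[XO/O./X./O./XX]+0
p4 O@[XO/OX/X./O./.X]: (2,1)[XO/OX/XO/O./.X]+0* (3,1)[XO/OX/X./OO/.X]+0 (4,0)[XO/OX/X./O./OX]+0
p5 X@[XO/OX/XO/O./.X]: (3,1)[XO/OX/XO/OX/.X]+0* (4,0)[XO/OX/XO/O./XX]+0
p6 O@[XO/OX/XO/OX/.X]: (4,0)[XO/OX/XO/OX/OX]+0*
p7 X@[XO/OX/XO/OX/OX] terminal +0; root [X./O./../O./.X] d6

PV length from [X./O./../O./.X]: 6 plies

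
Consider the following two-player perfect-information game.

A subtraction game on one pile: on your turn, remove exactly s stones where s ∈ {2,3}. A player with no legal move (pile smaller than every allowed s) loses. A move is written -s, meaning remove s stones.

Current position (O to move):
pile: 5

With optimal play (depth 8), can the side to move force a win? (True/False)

[5] O move#1: -2:-1/3*, -3:-1/2
[3] X move#2: -2:+1/1*, -3:+1/0
[1] end (terminal -1, O#3); searched 5 to 8

O winning at [5]: False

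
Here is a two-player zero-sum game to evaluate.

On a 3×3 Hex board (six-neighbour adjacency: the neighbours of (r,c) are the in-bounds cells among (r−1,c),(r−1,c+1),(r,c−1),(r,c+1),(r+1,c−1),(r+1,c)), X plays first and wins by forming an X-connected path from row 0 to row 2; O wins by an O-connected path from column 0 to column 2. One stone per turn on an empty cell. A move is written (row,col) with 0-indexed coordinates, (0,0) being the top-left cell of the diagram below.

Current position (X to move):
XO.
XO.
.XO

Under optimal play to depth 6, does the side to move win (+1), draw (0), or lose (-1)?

value(XO./XO./.XO, X) = +1

[XO./XO./.XO] X move#1: (0,2):+1/XOX/XO./.XO*, (1,2):+1/XO./XOX/.XO, (2,0):+1/XO./XO./XXO
[XOX/XO./.XO] O move#2: (1,2):-1/XOX/XOO/.XO*, (2,0):-1/XOX/XO./OXO
[XOX/XOO/.XO] X move#3: (2,0):+1/XOX/XOO/XXO*
[XOX/XOO/XXO] end (terminal -1, O#4); searched XO./XO./.XO to 6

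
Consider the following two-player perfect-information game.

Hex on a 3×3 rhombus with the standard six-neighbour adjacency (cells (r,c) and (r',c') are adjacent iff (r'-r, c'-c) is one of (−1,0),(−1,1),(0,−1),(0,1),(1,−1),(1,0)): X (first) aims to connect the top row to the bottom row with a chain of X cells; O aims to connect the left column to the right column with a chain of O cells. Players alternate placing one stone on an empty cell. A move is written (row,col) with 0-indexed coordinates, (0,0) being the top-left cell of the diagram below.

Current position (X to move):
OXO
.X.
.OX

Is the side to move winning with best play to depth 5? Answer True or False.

X winning at [OXO/.X./.OX]: True

[OXO/.X./.OX] X move#1: (1,0):+1/OXO/XX./.OX*, (1,2):+1/OXO/.XX/.OX, (2,0):+1/OXO/.X./XOX
[OXO/XX./.OX] O move#2: (1,2):-1/OXO/XXO/.OX*, (2,0):-1/OXO/XX./OOX
[OXO/XXO/.OX] X move#3: (2,0):+1/OXO/XXO/XOX*
[OXO/XXO/XOX] end (terminal -1, O#4); searched OXO/.X./.OX to 5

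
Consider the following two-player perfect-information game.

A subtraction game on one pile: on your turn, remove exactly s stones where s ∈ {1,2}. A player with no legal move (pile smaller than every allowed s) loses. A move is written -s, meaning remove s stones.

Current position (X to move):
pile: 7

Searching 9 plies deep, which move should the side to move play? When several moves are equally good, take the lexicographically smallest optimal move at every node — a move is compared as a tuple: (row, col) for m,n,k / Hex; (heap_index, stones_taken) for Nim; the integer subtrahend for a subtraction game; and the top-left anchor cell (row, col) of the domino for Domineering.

X's best at [7]: -1

[7] X move#1: -1:+1/6*, -2:-1/5
[6] O move#2: -1:-1/5*, -2:-1/4
[5] X move#3: -1:-1/4, -2:+1/3*
[3] O move#4: -1:-1/2*, -2:-1/1
[2] X move#5: -1:-1/1, -2:+1/0*
[0] end (terminal -1, O#6); searched 7 to 9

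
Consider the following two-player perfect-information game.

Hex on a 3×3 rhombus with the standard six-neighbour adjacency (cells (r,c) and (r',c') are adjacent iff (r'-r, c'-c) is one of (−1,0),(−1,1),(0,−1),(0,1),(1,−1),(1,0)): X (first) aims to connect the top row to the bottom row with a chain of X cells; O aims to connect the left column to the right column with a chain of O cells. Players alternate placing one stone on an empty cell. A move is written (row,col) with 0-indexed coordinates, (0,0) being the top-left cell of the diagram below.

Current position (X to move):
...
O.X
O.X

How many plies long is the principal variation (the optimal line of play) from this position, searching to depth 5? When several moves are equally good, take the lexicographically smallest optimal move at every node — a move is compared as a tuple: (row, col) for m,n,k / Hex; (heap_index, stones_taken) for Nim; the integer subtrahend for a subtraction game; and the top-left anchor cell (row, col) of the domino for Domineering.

p1 X@[.../O.X/O.X]: (0,0)[X../O.X/O.X]-1 (0,1)[.X./O.X/O.X]+1* (0,2)[..X/O.X/O.X]+1 (1,1)[.../OXX/O.X]+1 (2,1)[.../O.X/OXX]-1
p2 O@[.X./O.X/O.X]: (0,0)[OX./O.X/O.X]-1* (0,2)[.XO/O.X/O.X]-1 (1,1)[.X./OOX/O.X]-1 (2,1)[.X./O.X/OOX]-1
p3 X@[OX./O.X/O.X]: (0,2)[OXX/O.X/O.X]+1* (1,1)[OX./OXX/O.X]+1 (2,1)[OX./O.X/OXX]+1
p4 O@[OXX/O.X/O.X] terminal -1; root [.../O.X/O.X] d5

PV length from [.../O.X/O.X]: 3 plies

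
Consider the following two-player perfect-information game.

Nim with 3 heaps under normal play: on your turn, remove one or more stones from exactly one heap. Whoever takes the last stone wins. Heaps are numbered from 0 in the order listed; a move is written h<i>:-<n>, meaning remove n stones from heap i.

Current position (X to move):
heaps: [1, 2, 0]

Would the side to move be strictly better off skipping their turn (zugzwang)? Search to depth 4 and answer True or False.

zugzwang((1,2,0), X) = False

ply 1, X at (1,2,0) | h0:-1=-1→(0,2,0); h1:-1=+1→(1,1,0)*; h1:-2=-1→(1,0,0)
ply 2, O at (1,1,0) | h0:-1=-1→(0,1,0)*; h1:-1=-1→(1,0,0)
ply 3, X at (0,1,0) | h1:-1=+1→(0,0,0)*
ply 4: (0,0,0) is terminal -1 (O); from (1,2,0) depth 4
suppose X passes — search the same position with O to move:
pass> ply 1, O at (1,2,0) | h0:-1=-1→(0,2,0); h1:-1=+1→(1,1,0)*; h1:-2=-1→(1,0,0)
pass> ply 2, X at (1,1,0) | h0:-1=-1→(0,1,0)*; h1:-1=-1→(1,0,0)
pass> ply 3, O at (0,1,0) | h1:-1=+1→(0,0,0)*
pass> ply 4: (0,0,0) is terminal -1 (X); from (1,2,0) depth 4
for X: play +1, pass -1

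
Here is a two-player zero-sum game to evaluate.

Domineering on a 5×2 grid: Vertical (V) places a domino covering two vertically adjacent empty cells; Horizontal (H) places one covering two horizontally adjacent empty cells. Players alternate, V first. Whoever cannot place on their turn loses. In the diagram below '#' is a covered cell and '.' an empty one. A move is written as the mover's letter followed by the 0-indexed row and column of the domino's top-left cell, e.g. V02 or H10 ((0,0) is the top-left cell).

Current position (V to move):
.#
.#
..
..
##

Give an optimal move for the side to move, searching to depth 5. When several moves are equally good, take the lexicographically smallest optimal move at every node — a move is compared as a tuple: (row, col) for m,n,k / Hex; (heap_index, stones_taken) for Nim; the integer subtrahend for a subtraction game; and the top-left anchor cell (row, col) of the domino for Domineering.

ply 1, V at .#/.#/../../## | V00=-1→##/##/../../##; V10=-1→.#/##/#./../##; V20=+1→.#/.#/#./#./##*; V21=+1→.#/.#/.#/.#/##
ply 2: .#/.#/#./#./## is terminal -1 (H); from .#/.#/../../## depth 5

V's best at [.#/.#/../../##]: V20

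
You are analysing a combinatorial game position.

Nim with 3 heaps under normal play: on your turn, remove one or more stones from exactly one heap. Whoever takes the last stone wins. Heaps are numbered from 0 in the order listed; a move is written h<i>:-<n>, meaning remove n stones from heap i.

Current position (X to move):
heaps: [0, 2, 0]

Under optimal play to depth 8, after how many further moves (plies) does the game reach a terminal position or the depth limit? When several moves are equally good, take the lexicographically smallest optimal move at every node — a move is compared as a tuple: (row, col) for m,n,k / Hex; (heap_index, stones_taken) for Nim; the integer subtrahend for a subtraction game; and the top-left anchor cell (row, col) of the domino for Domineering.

PV length from [(0,2,0)]: 1 ply

p1 X@[(0,2,0)]: h1:-1[(0,1,0)]-1 h1:-2[(0,0,0)]+1*
p2 O@[(0,0,0)] terminal -1; root [(0,2,0)] d8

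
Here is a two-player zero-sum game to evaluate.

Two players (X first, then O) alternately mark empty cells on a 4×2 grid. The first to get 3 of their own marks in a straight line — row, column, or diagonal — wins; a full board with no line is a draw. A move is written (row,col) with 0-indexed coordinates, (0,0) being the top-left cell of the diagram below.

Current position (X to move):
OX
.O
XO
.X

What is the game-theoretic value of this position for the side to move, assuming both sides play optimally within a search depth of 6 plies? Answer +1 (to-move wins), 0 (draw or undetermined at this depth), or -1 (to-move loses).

p1 X@[OX/.O/XO/.X]: (1,0)[OX/XO/XO/.X]+0* (3,0)[OX/.O/XO/XX]+0
p2 O@[OX/XO/XO/.X]: (3,0)[OX/XO/XO/OX]+0*
p3 X@[OX/XO/XO/OX] terminal +0; root [OX/.O/XO/.X] d6

value(OX/.O/XO/.X, X) = 0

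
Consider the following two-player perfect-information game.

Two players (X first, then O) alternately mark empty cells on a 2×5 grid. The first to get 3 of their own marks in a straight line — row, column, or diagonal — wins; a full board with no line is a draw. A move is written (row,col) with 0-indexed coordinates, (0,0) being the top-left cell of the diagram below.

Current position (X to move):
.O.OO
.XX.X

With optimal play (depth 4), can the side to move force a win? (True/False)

[.O.OO/.XX.X] X move#1: (0,0):-1/XO.OO/.XX.X, (0,2):+1/.OXOO/.XX.X*, (1,0):+1/.O.OO/XXX.X, (1,3):+1/.O.OO/.XXXX
[.OXOO/.XX.X] O move#2: (0,0):-1/OOXOO/.XX.X*, (1,0):-1/.OXOO/OXX.X, (1,3):-1/.OXOO/.XXOX
[OOXOO/.XX.X] X move#3: (1,0):+1/OOXOO/XXX.X*, (1,3):+1/OOXOO/.XXXX
[OOXOO/XXX.X] end (terminal -1, O#4); searched .O.OO/.XX.X to 4

X winning at [.O.OO/.XX.X]: True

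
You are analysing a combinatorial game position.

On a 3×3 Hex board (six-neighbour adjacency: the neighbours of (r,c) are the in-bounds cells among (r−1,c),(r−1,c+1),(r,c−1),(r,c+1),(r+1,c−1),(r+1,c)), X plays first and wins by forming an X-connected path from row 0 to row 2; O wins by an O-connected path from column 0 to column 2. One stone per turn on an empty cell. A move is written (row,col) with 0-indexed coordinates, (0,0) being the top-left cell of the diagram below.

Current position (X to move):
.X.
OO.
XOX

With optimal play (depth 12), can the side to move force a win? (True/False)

ply 1, X at .X./OO./XOX | (0,0)=-1→XX./OO./XOX*; (0,2)=-1→.XX/OO./XOX; (1,2)=-1→.X./OOX/XOX
ply 2, O at XX./OO./XOX | (0,2)=+1→XXO/OO./XOX*; (1,2)=+1→XX./OOO/XOX
ply 3: XXO/OO./XOX is terminal -1 (X); from .X./OO./XOX depth 12

X winning at [.X./OO./XOX]: False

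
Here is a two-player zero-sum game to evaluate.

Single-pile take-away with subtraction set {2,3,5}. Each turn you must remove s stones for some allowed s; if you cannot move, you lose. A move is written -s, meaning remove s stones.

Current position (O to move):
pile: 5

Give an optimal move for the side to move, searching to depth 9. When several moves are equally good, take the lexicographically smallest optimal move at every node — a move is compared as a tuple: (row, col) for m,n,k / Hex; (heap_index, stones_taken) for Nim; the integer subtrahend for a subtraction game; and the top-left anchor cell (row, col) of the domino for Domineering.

[5] O move#1: -2:-1/3, -3:-1/2, -5:+1/0*
[0] end (terminal -1, X#2); searched 5 to 9

O's best at [5]: -5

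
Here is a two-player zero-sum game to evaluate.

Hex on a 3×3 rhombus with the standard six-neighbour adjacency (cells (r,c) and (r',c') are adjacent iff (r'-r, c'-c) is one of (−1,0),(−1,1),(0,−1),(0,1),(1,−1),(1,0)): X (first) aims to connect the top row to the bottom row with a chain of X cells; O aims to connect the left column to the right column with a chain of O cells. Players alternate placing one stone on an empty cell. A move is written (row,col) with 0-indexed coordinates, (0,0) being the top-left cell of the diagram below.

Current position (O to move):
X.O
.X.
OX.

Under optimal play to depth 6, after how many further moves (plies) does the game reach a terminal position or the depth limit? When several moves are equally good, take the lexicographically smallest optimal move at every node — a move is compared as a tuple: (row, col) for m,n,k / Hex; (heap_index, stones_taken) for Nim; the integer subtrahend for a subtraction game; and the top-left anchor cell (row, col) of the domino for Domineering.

PV length from [X.O/.X./OX.]: 2 plies

p1 O@[X.O/.X./OX.]: (0,1)[XOO/.X./OX.]-1* (1,0)[X.O/OX./OX.]-1 (1,2)[X.O/.XO/OX.]-1 (2,2)[X.O/.X./OXO]-1
p2 X@[XOO/.X./OX.]: (1,0)[XOO/XX./OX.]+1* (1,2)[XOO/.XX/OX.]-1 (2,2)[XOO/.X./OXX]-1
p3 O@[XOO/XX./OX.] terminal -1; root [X.O/.X./OX.] d6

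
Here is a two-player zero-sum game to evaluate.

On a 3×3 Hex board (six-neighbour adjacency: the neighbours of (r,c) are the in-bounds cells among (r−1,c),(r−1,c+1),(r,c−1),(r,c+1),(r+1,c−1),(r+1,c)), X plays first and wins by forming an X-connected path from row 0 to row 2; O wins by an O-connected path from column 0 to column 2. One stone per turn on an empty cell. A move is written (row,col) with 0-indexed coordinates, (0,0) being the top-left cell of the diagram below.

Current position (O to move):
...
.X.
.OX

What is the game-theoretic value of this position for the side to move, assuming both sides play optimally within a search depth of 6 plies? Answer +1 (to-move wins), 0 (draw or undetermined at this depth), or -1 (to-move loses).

[.../.X./.OX] O move#1: (0,0):-1/O../.X./.OX*, (0,1):-1/.O./.X./.OX, (0,2):-1/..O/.X./.OX, (1,0):-1/.../OX./.OX, (1,2):-1/.../.XO/.OX, (2,0):-1/.../.X./OOX
[O../.X./.OX] X move#2: (0,1):+1/OX./.X./.OX*, (0,2):+1/O.X/.X./.OX, (1,0):+1/O../XX./.OX, (1,2):+1/O../.XX/.OX, (2,0):+1/O../.X./XOX
[OX./.X./.OX] O move#3: (0,2):-1/OXO/.X./.OX*, (1,0):-1/OX./OX./.OX, (1,2):-1/OX./.XO/.OX, (2,0):-1/OX./.X./OOX
[OXO/.X./.OX] X move#4: (1,0):+1/OXO/XX./.OX*, (1,2):+1/OXO/.XX/.OX, (2,0):+1/OXO/.X./XOX
[OXO/XX./.OX] O move#5: (1,2):-1/OXO/XXO/.OX*, (2,0):-1/OXO/XX./OOX
[OXO/XXO/.OX] X move#6: (2,0):+1/OXO/XXO/XOX*
[OXO/XXO/XOX] end (terminal -1, O#7); searched .../.X./.OX to 6

value(.../.X./.OX, O) = -1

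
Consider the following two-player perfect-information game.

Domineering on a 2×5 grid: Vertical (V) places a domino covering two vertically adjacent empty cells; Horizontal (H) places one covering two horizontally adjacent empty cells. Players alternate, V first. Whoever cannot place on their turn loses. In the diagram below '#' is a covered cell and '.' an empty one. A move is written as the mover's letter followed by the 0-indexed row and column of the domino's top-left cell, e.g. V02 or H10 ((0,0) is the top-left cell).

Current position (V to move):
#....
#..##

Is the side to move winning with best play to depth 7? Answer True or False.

V winning at [#..../#..##]: True

ply 1, V at #..../#..## | V01=-1→##.../##.##; V02=+1→#.#../#.###*
ply 2, H at #.#../#.### | H03=-1→#.###/#.###*
ply 3, V at #.###/#.### | V01=+1→#####/#####*
ply 4: #####/##### is terminal -1 (H); from #..../#..## depth 7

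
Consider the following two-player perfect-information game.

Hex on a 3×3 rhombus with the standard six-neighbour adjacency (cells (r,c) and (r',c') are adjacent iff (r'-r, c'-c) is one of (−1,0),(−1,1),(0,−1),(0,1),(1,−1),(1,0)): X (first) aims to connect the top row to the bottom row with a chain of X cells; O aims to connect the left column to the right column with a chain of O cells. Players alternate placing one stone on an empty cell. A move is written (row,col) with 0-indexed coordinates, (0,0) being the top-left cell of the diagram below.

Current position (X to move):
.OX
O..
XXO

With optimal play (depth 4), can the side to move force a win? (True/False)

X winning at [.OX/O../XXO]: True

ply 1, X at .OX/O../XXO | (0,0)=+1→XOX/O../XXO*; (1,1)=+1→.OX/OX./XXO; (1,2)=+1→.OX/O.X/XXO
ply 2, O at XOX/O../XXO | (1,1)=-1→XOX/OO./XXO*; (1,2)=-1→XOX/O.O/XXO
ply 3, X at XOX/OO./XXO | (1,2)=+1→XOX/OOX/XXO*
ply 4: XOX/OOX/XXO is terminal -1 (O); from .OX/O../XXO depth 4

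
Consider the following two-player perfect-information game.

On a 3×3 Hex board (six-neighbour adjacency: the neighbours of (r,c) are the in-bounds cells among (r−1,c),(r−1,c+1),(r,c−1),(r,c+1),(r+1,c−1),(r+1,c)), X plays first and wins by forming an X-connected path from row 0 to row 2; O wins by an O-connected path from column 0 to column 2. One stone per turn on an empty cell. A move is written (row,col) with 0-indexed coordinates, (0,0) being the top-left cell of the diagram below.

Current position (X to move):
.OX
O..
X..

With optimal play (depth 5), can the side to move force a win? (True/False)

p1 X@[.OX/O../X..]: (0,0)[XOX/O../X..]+1* (1,1)[.OX/OX./X..]+1 (1,2)[.OX/O.X/X..]+1 (2,1)[.OX/O../XX.]+1 (2,2)[.OX/O../X.X]+1
p2 O@[XOX/O../X..]: (1,1)[XOX/OO./X..]-1* (1,2)[XOX/O.O/X..]-1 (2,1)[XOX/O../XO.]-1 (2,2)[XOX/O../X.O]-1
p3 X@[XOX/OO./X..]: (1,2)[XOX/OOX/X..]+1* (2,1)[XOX/OO./XX.]-1 (2,2)[XOX/OO./X.X]-1
p4 O@[XOX/OOX/X..]: (2,1)[XOX/OOX/XO.]-1* (2,2)[XOX/OOX/X.O]-1
p5 X@[XOX/OOX/XO.]: (2,2)[XOX/OOX/XOX]+1*
p6 O@[XOX/OOX/XOX] terminal -1; root [.OX/O../X..] d5

X winning at [.OX/O../X..]: True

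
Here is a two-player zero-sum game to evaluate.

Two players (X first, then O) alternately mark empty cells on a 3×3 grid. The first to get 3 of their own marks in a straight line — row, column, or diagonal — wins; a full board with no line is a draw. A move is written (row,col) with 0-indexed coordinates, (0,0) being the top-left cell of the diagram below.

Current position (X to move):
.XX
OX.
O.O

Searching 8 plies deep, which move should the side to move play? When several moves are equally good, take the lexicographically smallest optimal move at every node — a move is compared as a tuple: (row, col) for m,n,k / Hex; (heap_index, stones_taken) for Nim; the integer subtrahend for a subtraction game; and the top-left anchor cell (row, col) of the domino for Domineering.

X's best at [.XX/OX./O.O]: (0,0)

[.XX/OX./O.O] X move#1: (0,0):+1/XXX/OX./O.O*, (1,2):-1/.XX/OXX/O.O, (2,1):+1/.XX/OX./OXO
[XXX/OX./O.O] end (terminal -1, O#2); searched .XX/OX./O.O to 8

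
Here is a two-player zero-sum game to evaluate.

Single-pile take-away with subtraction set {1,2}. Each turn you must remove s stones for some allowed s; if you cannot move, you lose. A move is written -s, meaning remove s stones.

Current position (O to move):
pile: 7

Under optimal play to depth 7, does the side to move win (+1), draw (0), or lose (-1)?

[7] O move#1: -1:+1/6*, -2:-1/5
[6] X move#2: -1:-1/5*, -2:-1/4
[5] O move#3: -1:-1/4, -2:+1/3*
[3] X move#4: -1:-1/2*, -2:-1/1
[2] O move#5: -1:-1/1, -2:+1/0*
[0] end (terminal -1, X#6); searched 7 to 7

value(7, O) = +1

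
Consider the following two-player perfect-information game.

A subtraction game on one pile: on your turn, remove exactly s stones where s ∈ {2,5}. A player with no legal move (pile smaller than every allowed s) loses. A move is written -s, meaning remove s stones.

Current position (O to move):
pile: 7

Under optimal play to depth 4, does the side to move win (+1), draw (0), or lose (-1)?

value(7, O) = -1

ply 1, O at 7 | -2=-1→5*; -5=-1→2
ply 2, X at 5 | -2=-1→3; -5=+1→0*
ply 3: 0 is terminal -1 (O); from 7 depth 4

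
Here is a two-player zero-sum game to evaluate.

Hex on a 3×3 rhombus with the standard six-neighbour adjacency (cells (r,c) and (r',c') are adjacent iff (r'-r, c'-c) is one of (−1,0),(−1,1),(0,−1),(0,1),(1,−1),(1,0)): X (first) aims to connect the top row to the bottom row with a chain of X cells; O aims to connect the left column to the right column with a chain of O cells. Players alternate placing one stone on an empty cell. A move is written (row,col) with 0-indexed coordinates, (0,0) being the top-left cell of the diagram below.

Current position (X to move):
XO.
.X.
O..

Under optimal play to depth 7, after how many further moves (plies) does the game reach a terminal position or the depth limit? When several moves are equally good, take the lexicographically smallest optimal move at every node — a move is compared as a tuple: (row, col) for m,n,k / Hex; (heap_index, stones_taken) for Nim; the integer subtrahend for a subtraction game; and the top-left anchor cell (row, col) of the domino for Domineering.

PV length from [XO./.X./O..]: 5 plies

[XO./.X./O..] X move#1: (0,2):-1/XOX/.X./O.., (1,0):-1/XO./XX./O.., (1,2):+1/XO./.XX/O..*, (2,1):+1/XO./.X./OX., (2,2):+1/XO./.X./O.X
[XO./.XX/O..] O move#2: (0,2):-1/XOO/.XX/O..*, (1,0):-1/XO./OXX/O.., (2,1):-1/XO./.XX/OO., (2,2):-1/XO./.XX/O.O
[XOO/.XX/O..] X move#3: (1,0):+1/XOO/XXX/O..*, (2,1):-1/XOO/.XX/OX., (2,2):-1/XOO/.XX/O.X
[XOO/XXX/O..] O move#4: (2,1):-1/XOO/XXX/OO.*, (2,2):-1/XOO/XXX/O.O
[XOO/XXX/OO.] X move#5: (2,2):+1/XOO/XXX/OOX*
[XOO/XXX/OOX] end (terminal -1, O#6); searched XO./.X./O.. to 7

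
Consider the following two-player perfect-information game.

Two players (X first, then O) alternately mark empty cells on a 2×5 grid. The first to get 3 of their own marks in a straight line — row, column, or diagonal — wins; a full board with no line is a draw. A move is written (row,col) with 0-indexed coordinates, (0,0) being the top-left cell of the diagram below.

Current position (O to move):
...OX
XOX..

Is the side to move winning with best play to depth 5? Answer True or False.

O winning at [...OX/XOX..]: False

p1 O@[...OX/XOX..]: (0,0)[O..OX/XOX..]+0* (0,1)[.O.OX/XOX..]+0 (0,2)[..OOX/XOX..]+0 (1,3)[...OX/XOXO.]+0 (1,4)[...OX/XOX.O]+0
p2 X@[O..OX/XOX..]: (0,1)[OX.OX/XOX..]+0* (0,2)[O.XOX/XOX..]+0 (1,3)[O..OX/XOXX.]+0 (1,4)[O..OX/XOX.X]+0
p3 O@[OX.OX/XOX..]: (0,2)[OXOOX/XOX..]+0* (1,3)[OX.OX/XOXO.]+0 (1,4)[OX.OX/XOX.O]+0
p4 X@[OXOOX/XOX..]: (1,3)[OXOOX/XOXX.]+0* (1,4)[OXOOX/XOX.X]+0
p5 O@[OXOOX/XOXX.]: (1,4)[OXOOX/XOXXO]+0*
p6 X@[OXOOX/XOXXO] terminal +0; root [...OX/XOX..] d5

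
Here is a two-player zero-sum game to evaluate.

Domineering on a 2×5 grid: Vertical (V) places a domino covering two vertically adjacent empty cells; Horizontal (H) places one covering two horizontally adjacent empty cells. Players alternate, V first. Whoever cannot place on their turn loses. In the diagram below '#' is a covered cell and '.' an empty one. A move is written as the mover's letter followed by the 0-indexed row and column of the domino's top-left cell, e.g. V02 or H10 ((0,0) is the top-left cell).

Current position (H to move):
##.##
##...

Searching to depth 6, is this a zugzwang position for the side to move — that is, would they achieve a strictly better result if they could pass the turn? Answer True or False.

zugzwang(##.##/##..., H) = False

ply 1, H at ##.##/##... | H12=+1→##.##/####.*; H13=-1→##.##/##.##
ply 2: ##.##/####. is terminal -1 (V); from ##.##/##... depth 6
pass branch (V moves first from the same position):
  | ply 1, V at ##.##/##... | V02=-1→#####/###..*
  | ply 2, H at #####/###.. | H13=+1→#####/#####*
  | ply 3: #####/##### is terminal -1 (V); from ##.##/##... depth 6
H moving scores +1; H passing scores +1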